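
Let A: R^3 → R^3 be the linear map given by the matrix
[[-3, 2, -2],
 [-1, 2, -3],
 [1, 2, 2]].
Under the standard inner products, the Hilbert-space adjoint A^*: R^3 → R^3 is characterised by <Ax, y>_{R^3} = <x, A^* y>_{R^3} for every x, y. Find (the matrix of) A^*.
A^* = A^T =
[[-3, -1, 1],
 [2, 2, 2],
 [-2, -3, 2]]

For real matrices with standard dot products, the defining identity <Ax, y> = <x, A^* y> gives (Ax)^T y = x^T (A^*) y, i.e. x^T A^T y = x^T (A^*) y. Since this holds for all x, y, we must have A^* = A^T. Therefore
A^* =
[[-3, -1, 1],
 [2, 2, 2],
 [-2, -3, 2]].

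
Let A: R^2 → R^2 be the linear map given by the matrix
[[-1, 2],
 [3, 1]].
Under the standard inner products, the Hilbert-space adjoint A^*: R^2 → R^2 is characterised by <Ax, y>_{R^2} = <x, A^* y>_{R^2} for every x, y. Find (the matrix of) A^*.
A^* = A^T =
[[-1, 3],
 [2, 1]]

For real matrices with standard dot products, the defining identity <Ax, y> = <x, A^* y> gives (Ax)^T y = x^T (A^*) y, i.e. x^T A^T y = x^T (A^*) y. Since this holds for all x, y, we must have A^* = A^T. Therefore
A^* =
[[-1, 3],
 [2, 1]].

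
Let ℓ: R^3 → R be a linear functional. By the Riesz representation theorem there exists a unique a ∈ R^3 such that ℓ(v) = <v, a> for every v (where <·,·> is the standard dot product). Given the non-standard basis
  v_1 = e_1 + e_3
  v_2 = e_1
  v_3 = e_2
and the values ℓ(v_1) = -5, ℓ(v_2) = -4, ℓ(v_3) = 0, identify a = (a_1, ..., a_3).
a = (-4, 0, -1)

Write a = (a_1, ..., a_3) in the standard basis. For each basis vector v_i, ℓ(v_i) = <v_i, a> is a linear equation in the a_j's. Collect the n equations into a matrix system V a = ℓ, where row i of V is v_i (expressed in the standard basis). Since V is invertible (lower-triangular with 1s on the diagonal, up to permutation), solve by back-substitution:
  V =
[[1, 0, 1],
 [1, 0, 0],
 [0, 1, 0]]
  V a = (-5, -4, 0)
Solving gives a = (-4, 0, -1).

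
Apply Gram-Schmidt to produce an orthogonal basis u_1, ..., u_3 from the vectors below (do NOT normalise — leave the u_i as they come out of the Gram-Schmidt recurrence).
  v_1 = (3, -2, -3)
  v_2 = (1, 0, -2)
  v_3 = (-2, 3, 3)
Orthogonal basis:
  u_1 = (3, -2, -3)
  u_2 = (-5/22, 9/11, -17/22)
  u_3 = (28/29, 21/29, 14/29)

Apply the Gram-Schmidt recurrence
  u_1 = v_1
  u_i = v_i − Σ_{j<i} ((v_i · u_j) / (u_j · u_j)) · u_j.

Step by step this gives:
  u_1 = (3, -2, -3)
  u_2 = (-5/22, 9/11, -17/22)
  u_3 = (28/29, 21/29, 14/29)

Orthogonality check:
  u_2 · u_1 = 0 (should be 0)
  u_3 · u_1 = 0 (should be 0)
  u_3 · u_2 = 0 (should be 0)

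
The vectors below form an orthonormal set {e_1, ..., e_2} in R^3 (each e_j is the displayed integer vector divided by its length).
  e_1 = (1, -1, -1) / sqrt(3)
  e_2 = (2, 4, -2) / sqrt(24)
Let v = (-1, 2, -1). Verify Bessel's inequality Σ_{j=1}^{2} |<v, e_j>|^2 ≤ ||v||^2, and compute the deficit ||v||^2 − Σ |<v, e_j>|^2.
Σ |<v, e_j>|^2 = 4; ||v||^2 = 6; deficit = 2

Write each e_j = u_j / sqrt(<u_j, u_j>) where u_j is the displayed integer vector. Then <v, e_j> = <v, u_j> / sqrt(<u_j, u_j>), so |<v, e_j>|^2 = <v, u_j>^2 / <u_j, u_j>.
Coefficients: <v, e_1> = -2/sqrt(3), <v, e_2> = 8/sqrt(24).
Square and sum: Σ |<v, e_j>|^2 = 4.
Compute ||v||^2 = v·v = 6.
Deficit = 6 − 4 = 2 ≥ 0, confirming Bessel's inequality. (The deficit equals ||v − Σ <v,e_j> e_j||^2, the squared distance from v to span{e_j}.)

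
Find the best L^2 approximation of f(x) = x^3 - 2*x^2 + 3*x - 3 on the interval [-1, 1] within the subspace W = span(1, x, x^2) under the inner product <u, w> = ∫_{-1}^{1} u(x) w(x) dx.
g(x) = -2*x^2 + 18*x/5 - 3

The best approximation g ∈ W is the orthogonal projection of f onto W. Writing g = a_0 + a_1 x + a_2 x^2, the coefficients solve the normal equations G · a = b where
  G_{ij} = <φ_i, φ_j> and b_i = <f, φ_i>, with φ_0 = 1, φ_1 = x, φ_2 = x^2.
G =
  [2, 0, 2/3]
  [0, 2/3, 0]
  [2/3, 0, 2/5],
b = (-22/3, 12/5, -14/5).
Solving gives a_0 = -3, a_1 = 18/5, a_2 = -2, so
  g(x) = -2*x^2 + 18*x/5 - 3.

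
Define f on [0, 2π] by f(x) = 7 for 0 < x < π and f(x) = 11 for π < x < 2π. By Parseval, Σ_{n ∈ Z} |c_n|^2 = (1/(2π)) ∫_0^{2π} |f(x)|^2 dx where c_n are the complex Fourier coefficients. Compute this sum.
Σ |c_n|^2 = 85

Parseval equates the L^2 energy of f (normalised by 1/(2π)) with the ℓ^2 sum of its Fourier coefficients: (1/(2π)) ∫_0^{2π} |f|^2 = Σ |c_n|^2.
Compute the left side: (1/(2π)) [∫_0^π 7^2 dx + ∫_π^{2π} 11^2 dx] = (1/(2π)) · (49π + 121π) = (49 + 121)/2 = 85.
So Σ_{n ∈ Z} |c_n|^2 = 85.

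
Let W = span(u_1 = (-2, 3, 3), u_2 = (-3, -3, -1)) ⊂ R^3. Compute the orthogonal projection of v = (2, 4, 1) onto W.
proj_W(v) = (433/191, 1341/382, 637/382)

Set up U = [u_1 | ... | u_2] ∈ R^(3×2). The projector onto W = col(U) is P = U (U^T U)^(-1) U^T.
Compute U^T U =
  [22, -6]
  [-6, 19],
and U^T v = (11, -19).
Solve U^T U · c = U^T v for the coefficients: c = (95/382, -176/191). The projection is proj_W(v) = U c.
Check: (v - proj_W(v)) · u_1 = 0  (should be 0).
Check: (v - proj_W(v)) · u_2 = 0  (should be 0).
Result: proj_W(v) = (433/191, 1341/382, 637/382).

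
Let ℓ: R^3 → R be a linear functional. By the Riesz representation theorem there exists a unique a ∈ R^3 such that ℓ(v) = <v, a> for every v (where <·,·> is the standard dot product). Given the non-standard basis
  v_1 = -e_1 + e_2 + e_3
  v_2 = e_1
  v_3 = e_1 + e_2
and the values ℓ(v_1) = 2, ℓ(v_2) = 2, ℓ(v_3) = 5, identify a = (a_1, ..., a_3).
a = (2, 3, 1)

Write a = (a_1, ..., a_3) in the standard basis. For each basis vector v_i, ℓ(v_i) = <v_i, a> is a linear equation in the a_j's. Collect the n equations into a matrix system V a = ℓ, where row i of V is v_i (expressed in the standard basis). Since V is invertible (lower-triangular with 1s on the diagonal, up to permutation), solve by back-substitution:
  V =
[[-1, 1, 1],
 [1, 0, 0],
 [1, 1, 0]]
  V a = (2, 2, 5)
Solving gives a = (2, 3, 1).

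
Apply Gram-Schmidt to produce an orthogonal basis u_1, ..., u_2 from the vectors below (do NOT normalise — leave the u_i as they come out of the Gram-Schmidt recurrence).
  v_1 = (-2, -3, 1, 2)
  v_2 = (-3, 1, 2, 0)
Orthogonal basis:
  u_1 = (-2, -3, 1, 2)
  u_2 = (-22/9, 11/6, 31/18, -5/9)

Apply the Gram-Schmidt recurrence
  u_1 = v_1
  u_i = v_i − Σ_{j<i} ((v_i · u_j) / (u_j · u_j)) · u_j.

Step by step this gives:
  u_1 = (-2, -3, 1, 2)
  u_2 = (-22/9, 11/6, 31/18, -5/9)

Orthogonality check:
  u_2 · u_1 = 0 (should be 0)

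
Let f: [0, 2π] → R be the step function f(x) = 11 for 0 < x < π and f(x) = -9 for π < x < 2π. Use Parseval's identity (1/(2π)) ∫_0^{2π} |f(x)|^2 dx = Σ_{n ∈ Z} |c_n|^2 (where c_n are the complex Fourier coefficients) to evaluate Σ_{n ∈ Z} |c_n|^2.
Σ |c_n|^2 = 101

Parseval equates the L^2 energy of f (normalised by 1/(2π)) with the ℓ^2 sum of its Fourier coefficients: (1/(2π)) ∫_0^{2π} |f|^2 = Σ |c_n|^2.
Compute the left side: (1/(2π)) [∫_0^π 11^2 dx + ∫_π^{2π} (-9)^2 dx] = (1/(2π)) · (121π + 81π) = (121 + 81)/2 = 101.
So Σ_{n ∈ Z} |c_n|^2 = 101.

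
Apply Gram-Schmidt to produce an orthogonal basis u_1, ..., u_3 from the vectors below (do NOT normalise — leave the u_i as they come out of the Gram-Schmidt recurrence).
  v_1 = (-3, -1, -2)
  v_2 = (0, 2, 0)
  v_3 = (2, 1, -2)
Orthogonal basis:
  u_1 = (-3, -1, -2)
  u_2 = (-3/7, 13/7, -2/7)
  u_3 = (20/13, 0, -30/13)

Apply the Gram-Schmidt recurrence
  u_1 = v_1
  u_i = v_i − Σ_{j<i} ((v_i · u_j) / (u_j · u_j)) · u_j.

Step by step this gives:
  u_1 = (-3, -1, -2)
  u_2 = (-3/7, 13/7, -2/7)
  u_3 = (20/13, 0, -30/13)

Orthogonality check:
  u_2 · u_1 = 0 (should be 0)
  u_3 · u_1 = 0 (should be 0)
  u_3 · u_2 = 0 (should be 0)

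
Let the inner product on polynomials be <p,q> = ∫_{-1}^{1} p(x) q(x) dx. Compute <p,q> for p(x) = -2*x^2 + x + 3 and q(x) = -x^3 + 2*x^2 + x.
<p,q> = 8/3

Expand the product: p(x)·q(x) = 2*x^5 - 5*x^4 - 3*x^3 + 7*x^2 + 3*x.
∫_{-1}^{1} of each monomial x^k gives [2/(k+1) if k even, 0 if k odd]. Integrating term-by-term (or equivalently evaluating the antiderivative F(x) = x^6/3 - x^5 - 3*x^4/4 + 7*x^3/3 + 3*x^2/2 at the endpoints):
  F(1) − F(−1) = 29/12 − (-1/4) = 8/3.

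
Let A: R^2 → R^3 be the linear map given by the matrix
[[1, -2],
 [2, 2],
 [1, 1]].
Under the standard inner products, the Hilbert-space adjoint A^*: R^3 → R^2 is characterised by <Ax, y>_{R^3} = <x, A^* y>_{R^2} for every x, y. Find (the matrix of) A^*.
A^* = A^T =
[[1, 2, 1],
 [-2, 2, 1]]

For real matrices with standard dot products, the defining identity <Ax, y> = <x, A^* y> gives (Ax)^T y = x^T (A^*) y, i.e. x^T A^T y = x^T (A^*) y. Since this holds for all x, y, we must have A^* = A^T. Therefore
A^* =
[[1, 2, 1],
 [-2, 2, 1]].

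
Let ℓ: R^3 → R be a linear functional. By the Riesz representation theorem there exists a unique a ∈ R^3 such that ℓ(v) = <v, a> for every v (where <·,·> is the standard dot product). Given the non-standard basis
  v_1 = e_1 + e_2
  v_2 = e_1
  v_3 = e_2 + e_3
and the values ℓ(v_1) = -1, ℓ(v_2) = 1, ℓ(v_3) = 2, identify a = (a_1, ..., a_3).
a = (1, -2, 4)

Write a = (a_1, ..., a_3) in the standard basis. For each basis vector v_i, ℓ(v_i) = <v_i, a> is a linear equation in the a_j's. Collect the n equations into a matrix system V a = ℓ, where row i of V is v_i (expressed in the standard basis). Since V is invertible (lower-triangular with 1s on the diagonal, up to permutation), solve by back-substitution:
  V =
[[1, 1, 0],
 [1, 0, 0],
 [0, 1, 1]]
  V a = (-1, 1, 2)
Solving gives a = (1, -2, 4).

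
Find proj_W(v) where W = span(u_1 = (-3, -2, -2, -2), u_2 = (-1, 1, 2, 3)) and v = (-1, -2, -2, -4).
proj_W(v) = (-35/39, -25/13, -106/39, -137/39)

Set up U = [u_1 | ... | u_2] ∈ R^(4×2). The projector onto W = col(U) is P = U (U^T U)^(-1) U^T.
Compute U^T U =
  [21, -9]
  [-9, 15],
and U^T v = (19, -17).
Solve U^T U · c = U^T v for the coefficients: c = (22/39, -31/39). The projection is proj_W(v) = U c.
Check: (v - proj_W(v)) · u_1 = 0  (should be 0).
Check: (v - proj_W(v)) · u_2 = 0  (should be 0).
Result: proj_W(v) = (-35/39, -25/13, -106/39, -137/39).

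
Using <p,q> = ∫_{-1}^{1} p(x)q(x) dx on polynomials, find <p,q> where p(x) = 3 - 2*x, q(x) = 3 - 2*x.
<p,q> = 62/3

Expand the product: p(x)·q(x) = 4*x^2 - 12*x + 9.
∫_{-1}^{1} of each monomial x^k gives [2/(k+1) if k even, 0 if k odd]. Integrating term-by-term (or equivalently evaluating the antiderivative F(x) = 4*x^3/3 - 6*x^2 + 9*x at the endpoints):
  F(1) − F(−1) = 13/3 − (-49/3) = 62/3.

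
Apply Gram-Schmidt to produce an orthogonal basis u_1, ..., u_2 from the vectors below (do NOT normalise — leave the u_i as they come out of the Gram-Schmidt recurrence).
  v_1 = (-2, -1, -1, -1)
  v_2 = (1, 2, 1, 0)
Orthogonal basis:
  u_1 = (-2, -1, -1, -1)
  u_2 = (-3/7, 9/7, 2/7, -5/7)

Apply the Gram-Schmidt recurrence
  u_1 = v_1
  u_i = v_i − Σ_{j<i} ((v_i · u_j) / (u_j · u_j)) · u_j.

Step by step this gives:
  u_1 = (-2, -1, -1, -1)
  u_2 = (-3/7, 9/7, 2/7, -5/7)

Orthogonality check:
  u_2 · u_1 = 0 (should be 0)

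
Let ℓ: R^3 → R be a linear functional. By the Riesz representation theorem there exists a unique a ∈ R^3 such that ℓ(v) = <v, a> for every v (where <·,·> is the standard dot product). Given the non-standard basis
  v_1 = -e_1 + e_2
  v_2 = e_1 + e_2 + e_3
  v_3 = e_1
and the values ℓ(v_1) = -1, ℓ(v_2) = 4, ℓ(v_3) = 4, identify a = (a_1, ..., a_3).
a = (4, 3, -3)

Write a = (a_1, ..., a_3) in the standard basis. For each basis vector v_i, ℓ(v_i) = <v_i, a> is a linear equation in the a_j's. Collect the n equations into a matrix system V a = ℓ, where row i of V is v_i (expressed in the standard basis). Since V is invertible (lower-triangular with 1s on the diagonal, up to permutation), solve by back-substitution:
  V =
[[-1, 1, 0],
 [1, 1, 1],
 [1, 0, 0]]
  V a = (-1, 4, 4)
Solving gives a = (4, 3, -3).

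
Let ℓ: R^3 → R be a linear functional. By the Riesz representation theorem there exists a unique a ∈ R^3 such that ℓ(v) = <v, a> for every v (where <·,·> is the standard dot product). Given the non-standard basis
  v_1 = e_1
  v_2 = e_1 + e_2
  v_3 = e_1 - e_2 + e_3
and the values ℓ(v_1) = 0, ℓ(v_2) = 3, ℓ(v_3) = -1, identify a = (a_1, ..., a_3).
a = (0, 3, 2)

Write a = (a_1, ..., a_3) in the standard basis. For each basis vector v_i, ℓ(v_i) = <v_i, a> is a linear equation in the a_j's. Collect the n equations into a matrix system V a = ℓ, where row i of V is v_i (expressed in the standard basis). Since V is invertible (lower-triangular with 1s on the diagonal, up to permutation), solve by back-substitution:
  V =
[[1, 0, 0],
 [1, 1, 0],
 [1, -1, 1]]
  V a = (0, 3, -1)
Solving gives a = (0, 3, 2).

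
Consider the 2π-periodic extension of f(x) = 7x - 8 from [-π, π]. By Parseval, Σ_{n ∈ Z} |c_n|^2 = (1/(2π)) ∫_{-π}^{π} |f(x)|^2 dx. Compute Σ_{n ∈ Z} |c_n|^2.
Σ |c_n|^2 = 49π^2/3 + 64

Expand and integrate term by term over [-π, π]:
  ∫ (7x)^2 dx = 49·(2π^3/3); ∫ 2·7·(-8)·x dx = 0 (odd integrand); ∫ (-8)^2 dx = 64·2π.
So (1/(2π)) ∫_{-π}^{π} (7x - 8)^2 dx = 49π^2/3 + 64 = 49π^2/3 + 64.
Parseval ⇒ Σ |c_n|^2 = 49π^2/3 + 64.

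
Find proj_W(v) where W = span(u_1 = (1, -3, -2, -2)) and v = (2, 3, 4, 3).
proj_W(v) = (-7/6, 7/2, 7/3, 7/3)

Set up U = [u_1 | ... | u_1] ∈ R^(4×1). The projector onto W = col(U) is P = U (U^T U)^(-1) U^T.
Compute U^T U =
  [18],
and U^T v = (-21).
Solve U^T U · c = U^T v for the coefficients: c = (-7/6). The projection is proj_W(v) = U c.
Check: (v - proj_W(v)) · u_1 = 0  (should be 0).
Result: proj_W(v) = (-7/6, 7/2, 7/3, 7/3).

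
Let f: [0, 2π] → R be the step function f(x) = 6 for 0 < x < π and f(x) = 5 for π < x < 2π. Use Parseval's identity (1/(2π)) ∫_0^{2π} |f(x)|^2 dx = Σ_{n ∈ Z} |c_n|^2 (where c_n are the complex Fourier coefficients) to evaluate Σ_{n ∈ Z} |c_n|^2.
Σ |c_n|^2 = 61/2

Parseval equates the L^2 energy of f (normalised by 1/(2π)) with the ℓ^2 sum of its Fourier coefficients: (1/(2π)) ∫_0^{2π} |f|^2 = Σ |c_n|^2.
Compute the left side: (1/(2π)) [∫_0^π 6^2 dx + ∫_π^{2π} 5^2 dx] = (1/(2π)) · (36π + 25π) = (36 + 25)/2 = 61/2.
So Σ_{n ∈ Z} |c_n|^2 = 61/2.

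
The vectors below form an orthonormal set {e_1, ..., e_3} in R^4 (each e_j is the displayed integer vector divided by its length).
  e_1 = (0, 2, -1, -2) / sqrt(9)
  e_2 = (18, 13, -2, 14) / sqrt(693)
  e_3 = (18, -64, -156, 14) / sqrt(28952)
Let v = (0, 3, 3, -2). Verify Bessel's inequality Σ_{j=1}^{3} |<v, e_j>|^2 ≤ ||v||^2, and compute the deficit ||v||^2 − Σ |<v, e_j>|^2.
Σ |<v, e_j>|^2 = 1026/47; ||v||^2 = 22; deficit = 8/47

Write each e_j = u_j / sqrt(<u_j, u_j>) where u_j is the displayed integer vector. Then <v, e_j> = <v, u_j> / sqrt(<u_j, u_j>), so |<v, e_j>|^2 = <v, u_j>^2 / <u_j, u_j>.
Coefficients: <v, e_1> = 7/sqrt(9), <v, e_2> = 5/sqrt(693), <v, e_3> = -688/sqrt(28952).
Square and sum: Σ |<v, e_j>|^2 = 1026/47.
Compute ||v||^2 = v·v = 22.
Deficit = 22 − 1026/47 = 8/47 ≥ 0, confirming Bessel's inequality. (The deficit equals ||v − Σ <v,e_j> e_j||^2, the squared distance from v to span{e_j}.)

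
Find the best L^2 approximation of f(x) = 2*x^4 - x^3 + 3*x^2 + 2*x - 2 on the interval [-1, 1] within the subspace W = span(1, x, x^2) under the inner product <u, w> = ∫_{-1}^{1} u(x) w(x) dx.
g(x) = 33*x^2/7 + 7*x/5 - 76/35

The best approximation g ∈ W is the orthogonal projection of f onto W. Writing g = a_0 + a_1 x + a_2 x^2, the coefficients solve the normal equations G · a = b where
  G_{ij} = <φ_i, φ_j> and b_i = <f, φ_i>, with φ_0 = 1, φ_1 = x, φ_2 = x^2.
G =
  [2, 0, 2/3]
  [0, 2/3, 0]
  [2/3, 0, 2/5],
b = (-6/5, 14/15, 46/105).
Solving gives a_0 = -76/35, a_1 = 7/5, a_2 = 33/7, so
  g(x) = 33*x^2/7 + 7*x/5 - 76/35.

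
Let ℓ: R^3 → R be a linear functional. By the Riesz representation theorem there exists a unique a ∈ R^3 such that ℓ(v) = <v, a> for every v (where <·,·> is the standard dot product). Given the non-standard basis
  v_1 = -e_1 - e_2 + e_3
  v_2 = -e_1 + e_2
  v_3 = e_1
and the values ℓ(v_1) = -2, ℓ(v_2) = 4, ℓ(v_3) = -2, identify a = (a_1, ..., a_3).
a = (-2, 2, -2)

Write a = (a_1, ..., a_3) in the standard basis. For each basis vector v_i, ℓ(v_i) = <v_i, a> is a linear equation in the a_j's. Collect the n equations into a matrix system V a = ℓ, where row i of V is v_i (expressed in the standard basis). Since V is invertible (lower-triangular with 1s on the diagonal, up to permutation), solve by back-substitution:
  V =
[[-1, -1, 1],
 [-1, 1, 0],
 [1, 0, 0]]
  V a = (-2, 4, -2)
Solving gives a = (-2, 2, -2).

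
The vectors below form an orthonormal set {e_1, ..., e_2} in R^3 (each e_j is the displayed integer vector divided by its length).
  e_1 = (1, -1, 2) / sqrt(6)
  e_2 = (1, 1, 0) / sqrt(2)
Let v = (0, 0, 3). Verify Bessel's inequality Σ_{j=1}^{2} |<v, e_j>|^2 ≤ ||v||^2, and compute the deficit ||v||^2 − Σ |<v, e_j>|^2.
Σ |<v, e_j>|^2 = 6; ||v||^2 = 9; deficit = 3

Write each e_j = u_j / sqrt(<u_j, u_j>) where u_j is the displayed integer vector. Then <v, e_j> = <v, u_j> / sqrt(<u_j, u_j>), so |<v, e_j>|^2 = <v, u_j>^2 / <u_j, u_j>.
Coefficients: <v, e_1> = 6/sqrt(6), <v, e_2> = 0/sqrt(2).
Square and sum: Σ |<v, e_j>|^2 = 6.
Compute ||v||^2 = v·v = 9.
Deficit = 9 − 6 = 3 ≥ 0, confirming Bessel's inequality. (The deficit equals ||v − Σ <v,e_j> e_j||^2, the squared distance from v to span{e_j}.)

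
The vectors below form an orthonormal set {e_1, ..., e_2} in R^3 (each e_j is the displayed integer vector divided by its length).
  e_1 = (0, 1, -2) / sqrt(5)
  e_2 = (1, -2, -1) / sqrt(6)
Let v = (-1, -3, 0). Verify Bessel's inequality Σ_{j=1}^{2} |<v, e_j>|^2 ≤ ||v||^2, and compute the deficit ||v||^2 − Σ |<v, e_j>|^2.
Σ |<v, e_j>|^2 = 179/30; ||v||^2 = 10; deficit = 121/30

Write each e_j = u_j / sqrt(<u_j, u_j>) where u_j is the displayed integer vector. Then <v, e_j> = <v, u_j> / sqrt(<u_j, u_j>), so |<v, e_j>|^2 = <v, u_j>^2 / <u_j, u_j>.
Coefficients: <v, e_1> = -3/sqrt(5), <v, e_2> = 5/sqrt(6).
Square and sum: Σ |<v, e_j>|^2 = 179/30.
Compute ||v||^2 = v·v = 10.
Deficit = 10 − 179/30 = 121/30 ≥ 0, confirming Bessel's inequality. (The deficit equals ||v − Σ <v,e_j> e_j||^2, the squared distance from v to span{e_j}.)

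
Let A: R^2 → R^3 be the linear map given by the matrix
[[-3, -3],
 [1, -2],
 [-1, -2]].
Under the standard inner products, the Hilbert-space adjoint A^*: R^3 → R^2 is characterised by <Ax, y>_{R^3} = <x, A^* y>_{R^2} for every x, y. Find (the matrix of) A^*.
A^* = A^T =
[[-3, 1, -1],
 [-3, -2, -2]]

For real matrices with standard dot products, the defining identity <Ax, y> = <x, A^* y> gives (Ax)^T y = x^T (A^*) y, i.e. x^T A^T y = x^T (A^*) y. Since this holds for all x, y, we must have A^* = A^T. Therefore
A^* =
[[-3, 1, -1],
 [-3, -2, -2]].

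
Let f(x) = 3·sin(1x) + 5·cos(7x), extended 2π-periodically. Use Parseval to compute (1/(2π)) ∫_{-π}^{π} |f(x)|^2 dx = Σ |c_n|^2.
Σ |c_n|^2 = 17

Expand |f|^2 and use orthogonality of {sin(nx), cos(mx)} on [-π, π]:
  ∫_{-π}^{π} sin(nx)^2 dx = π, ∫ cos(mx)^2 dx = π, and cross terms integrate to 0.
So ∫_{-π}^{π} f(x)^2 dx = 3^2 · π + 5^2 · π = (9 + 25)π.
Divide by 2π: (9 + 25)/2 = 17.
By Parseval, this equals Σ |c_n|^2.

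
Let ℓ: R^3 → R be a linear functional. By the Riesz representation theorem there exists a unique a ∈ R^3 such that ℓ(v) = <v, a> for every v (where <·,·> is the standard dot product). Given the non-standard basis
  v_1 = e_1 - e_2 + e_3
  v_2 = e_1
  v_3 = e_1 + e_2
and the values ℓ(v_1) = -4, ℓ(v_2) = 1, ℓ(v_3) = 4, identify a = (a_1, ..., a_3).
a = (1, 3, -2)

Write a = (a_1, ..., a_3) in the standard basis. For each basis vector v_i, ℓ(v_i) = <v_i, a> is a linear equation in the a_j's. Collect the n equations into a matrix system V a = ℓ, where row i of V is v_i (expressed in the standard basis). Since V is invertible (lower-triangular with 1s on the diagonal, up to permutation), solve by back-substitution:
  V =
[[1, -1, 1],
 [1, 0, 0],
 [1, 1, 0]]
  V a = (-4, 1, 4)
Solving gives a = (1, 3, -2).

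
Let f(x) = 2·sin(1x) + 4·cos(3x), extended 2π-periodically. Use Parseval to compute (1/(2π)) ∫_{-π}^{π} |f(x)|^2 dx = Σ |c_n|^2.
Σ |c_n|^2 = 10

Expand |f|^2 and use orthogonality of {sin(nx), cos(mx)} on [-π, π]:
  ∫_{-π}^{π} sin(nx)^2 dx = π, ∫ cos(mx)^2 dx = π, and cross terms integrate to 0.
So ∫_{-π}^{π} f(x)^2 dx = 2^2 · π + 4^2 · π = (4 + 16)π.
Divide by 2π: (4 + 16)/2 = 10.
By Parseval, this equals Σ |c_n|^2.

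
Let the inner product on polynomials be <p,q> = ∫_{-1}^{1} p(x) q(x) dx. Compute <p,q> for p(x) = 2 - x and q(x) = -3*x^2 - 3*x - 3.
<p,q> = -14

Expand the product: p(x)·q(x) = 3*x^3 - 3*x^2 - 3*x - 6.
∫_{-1}^{1} of each monomial x^k gives [2/(k+1) if k even, 0 if k odd]. Integrating term-by-term (or equivalently evaluating the antiderivative F(x) = 3*x^4/4 - x^3 - 3*x^2/2 - 6*x at the endpoints):
  F(1) − F(−1) = -31/4 − (25/4) = -14.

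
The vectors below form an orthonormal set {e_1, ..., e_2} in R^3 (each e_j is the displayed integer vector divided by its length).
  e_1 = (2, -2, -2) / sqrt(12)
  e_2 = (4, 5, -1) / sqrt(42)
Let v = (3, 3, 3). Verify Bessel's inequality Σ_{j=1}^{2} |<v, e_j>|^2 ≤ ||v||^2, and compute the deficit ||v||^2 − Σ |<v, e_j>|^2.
Σ |<v, e_j>|^2 = 117/7; ||v||^2 = 27; deficit = 72/7

Write each e_j = u_j / sqrt(<u_j, u_j>) where u_j is the displayed integer vector. Then <v, e_j> = <v, u_j> / sqrt(<u_j, u_j>), so |<v, e_j>|^2 = <v, u_j>^2 / <u_j, u_j>.
Coefficients: <v, e_1> = -6/sqrt(12), <v, e_2> = 24/sqrt(42).
Square and sum: Σ |<v, e_j>|^2 = 117/7.
Compute ||v||^2 = v·v = 27.
Deficit = 27 − 117/7 = 72/7 ≥ 0, confirming Bessel's inequality. (The deficit equals ||v − Σ <v,e_j> e_j||^2, the squared distance from v to span{e_j}.)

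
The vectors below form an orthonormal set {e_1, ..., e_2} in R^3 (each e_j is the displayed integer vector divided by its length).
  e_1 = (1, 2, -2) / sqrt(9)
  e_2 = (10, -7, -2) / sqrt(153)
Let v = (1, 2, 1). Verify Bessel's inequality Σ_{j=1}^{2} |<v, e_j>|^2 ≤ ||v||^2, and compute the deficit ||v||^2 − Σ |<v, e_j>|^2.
Σ |<v, e_j>|^2 = 21/17; ||v||^2 = 6; deficit = 81/17

Write each e_j = u_j / sqrt(<u_j, u_j>) where u_j is the displayed integer vector. Then <v, e_j> = <v, u_j> / sqrt(<u_j, u_j>), so |<v, e_j>|^2 = <v, u_j>^2 / <u_j, u_j>.
Coefficients: <v, e_1> = 3/sqrt(9), <v, e_2> = -6/sqrt(153).
Square and sum: Σ |<v, e_j>|^2 = 21/17.
Compute ||v||^2 = v·v = 6.
Deficit = 6 − 21/17 = 81/17 ≥ 0, confirming Bessel's inequality. (The deficit equals ||v − Σ <v,e_j> e_j||^2, the squared distance from v to span{e_j}.)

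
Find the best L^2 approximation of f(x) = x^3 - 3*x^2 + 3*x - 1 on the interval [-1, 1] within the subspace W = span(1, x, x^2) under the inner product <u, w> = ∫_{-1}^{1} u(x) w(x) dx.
g(x) = -3*x^2 + 18*x/5 - 1

The best approximation g ∈ W is the orthogonal projection of f onto W. Writing g = a_0 + a_1 x + a_2 x^2, the coefficients solve the normal equations G · a = b where
  G_{ij} = <φ_i, φ_j> and b_i = <f, φ_i>, with φ_0 = 1, φ_1 = x, φ_2 = x^2.
G =
  [2, 0, 2/3]
  [0, 2/3, 0]
  [2/3, 0, 2/5],
b = (-4, 12/5, -28/15).
Solving gives a_0 = -1, a_1 = 18/5, a_2 = -3, so
  g(x) = -3*x^2 + 18*x/5 - 1.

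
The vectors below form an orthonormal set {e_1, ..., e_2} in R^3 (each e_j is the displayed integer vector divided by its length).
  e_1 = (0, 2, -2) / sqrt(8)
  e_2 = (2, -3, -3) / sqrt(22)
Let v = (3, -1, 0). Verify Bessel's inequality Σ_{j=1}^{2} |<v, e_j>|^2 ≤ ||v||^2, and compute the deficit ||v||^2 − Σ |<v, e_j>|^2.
Σ |<v, e_j>|^2 = 46/11; ||v||^2 = 10; deficit = 64/11

Write each e_j = u_j / sqrt(<u_j, u_j>) where u_j is the displayed integer vector. Then <v, e_j> = <v, u_j> / sqrt(<u_j, u_j>), so |<v, e_j>|^2 = <v, u_j>^2 / <u_j, u_j>.
Coefficients: <v, e_1> = -2/sqrt(8), <v, e_2> = 9/sqrt(22).
Square and sum: Σ |<v, e_j>|^2 = 46/11.
Compute ||v||^2 = v·v = 10.
Deficit = 10 − 46/11 = 64/11 ≥ 0, confirming Bessel's inequality. (The deficit equals ||v − Σ <v,e_j> e_j||^2, the squared distance from v to span{e_j}.)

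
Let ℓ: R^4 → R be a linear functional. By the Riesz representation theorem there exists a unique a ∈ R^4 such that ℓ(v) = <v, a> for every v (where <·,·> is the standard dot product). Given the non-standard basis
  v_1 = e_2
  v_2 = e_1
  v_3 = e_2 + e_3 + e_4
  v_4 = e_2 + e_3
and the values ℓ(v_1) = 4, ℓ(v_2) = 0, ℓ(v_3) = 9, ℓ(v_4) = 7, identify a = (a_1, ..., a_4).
a = (0, 4, 3, 2)

Write a = (a_1, ..., a_4) in the standard basis. For each basis vector v_i, ℓ(v_i) = <v_i, a> is a linear equation in the a_j's. Collect the n equations into a matrix system V a = ℓ, where row i of V is v_i (expressed in the standard basis). Since V is invertible (lower-triangular with 1s on the diagonal, up to permutation), solve by back-substitution:
  V =
[[0, 1, 0, 0],
 [1, 0, 0, 0],
 [0, 1, 1, 1],
 [0, 1, 1, 0]]
  V a = (4, 0, 9, 7)
Solving gives a = (0, 4, 3, 2).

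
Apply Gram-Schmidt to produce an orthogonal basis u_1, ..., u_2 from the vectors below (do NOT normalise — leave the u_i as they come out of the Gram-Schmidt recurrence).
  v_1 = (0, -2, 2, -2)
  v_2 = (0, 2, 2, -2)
Orthogonal basis:
  u_1 = (0, -2, 2, -2)
  u_2 = (0, 8/3, 4/3, -4/3)

Apply the Gram-Schmidt recurrence
  u_1 = v_1
  u_i = v_i − Σ_{j<i} ((v_i · u_j) / (u_j · u_j)) · u_j.

Step by step this gives:
  u_1 = (0, -2, 2, -2)
  u_2 = (0, 8/3, 4/3, -4/3)

Orthogonality check:
  u_2 · u_1 = 0 (should be 0)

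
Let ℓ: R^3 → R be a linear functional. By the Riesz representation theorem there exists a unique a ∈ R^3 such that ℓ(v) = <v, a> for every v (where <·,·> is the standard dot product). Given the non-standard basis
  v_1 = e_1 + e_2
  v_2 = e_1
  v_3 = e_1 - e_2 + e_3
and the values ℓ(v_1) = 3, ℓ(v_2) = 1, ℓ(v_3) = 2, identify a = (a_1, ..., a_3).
a = (1, 2, 3)

Write a = (a_1, ..., a_3) in the standard basis. For each basis vector v_i, ℓ(v_i) = <v_i, a> is a linear equation in the a_j's. Collect the n equations into a matrix system V a = ℓ, where row i of V is v_i (expressed in the standard basis). Since V is invertible (lower-triangular with 1s on the diagonal, up to permutation), solve by back-substitution:
  V =
[[1, 1, 0],
 [1, 0, 0],
 [1, -1, 1]]
  V a = (3, 1, 2)
Solving gives a = (1, 2, 3).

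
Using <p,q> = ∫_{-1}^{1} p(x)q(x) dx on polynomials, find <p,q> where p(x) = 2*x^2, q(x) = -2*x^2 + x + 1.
<p,q> = -4/15

Expand the product: p(x)·q(x) = -4*x^4 + 2*x^3 + 2*x^2.
∫_{-1}^{1} of each monomial x^k gives [2/(k+1) if k even, 0 if k odd]. Integrating term-by-term (or equivalently evaluating the antiderivative F(x) = -4*x^5/5 + x^4/2 + 2*x^3/3 at the endpoints):
  F(1) − F(−1) = 11/30 − (19/30) = -4/15.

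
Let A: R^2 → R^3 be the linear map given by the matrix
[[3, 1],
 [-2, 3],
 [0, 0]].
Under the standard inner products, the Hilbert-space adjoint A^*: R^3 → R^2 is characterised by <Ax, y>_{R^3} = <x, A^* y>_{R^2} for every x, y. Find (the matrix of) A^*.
A^* = A^T =
[[3, -2, 0],
 [1, 3, 0]]

For real matrices with standard dot products, the defining identity <Ax, y> = <x, A^* y> gives (Ax)^T y = x^T (A^*) y, i.e. x^T A^T y = x^T (A^*) y. Since this holds for all x, y, we must have A^* = A^T. Therefore
A^* =
[[3, -2, 0],
 [1, 3, 0]].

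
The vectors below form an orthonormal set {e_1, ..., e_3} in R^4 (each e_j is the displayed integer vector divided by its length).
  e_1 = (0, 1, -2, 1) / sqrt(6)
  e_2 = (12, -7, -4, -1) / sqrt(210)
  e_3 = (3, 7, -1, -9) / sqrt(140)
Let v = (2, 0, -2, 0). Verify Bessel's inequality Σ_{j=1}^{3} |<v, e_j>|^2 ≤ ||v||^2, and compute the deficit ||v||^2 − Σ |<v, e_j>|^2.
Σ |<v, e_j>|^2 = 8; ||v||^2 = 8; deficit = 0

Write each e_j = u_j / sqrt(<u_j, u_j>) where u_j is the displayed integer vector. Then <v, e_j> = <v, u_j> / sqrt(<u_j, u_j>), so |<v, e_j>|^2 = <v, u_j>^2 / <u_j, u_j>.
Coefficients: <v, e_1> = 4/sqrt(6), <v, e_2> = 32/sqrt(210), <v, e_3> = 8/sqrt(140).
Square and sum: Σ |<v, e_j>|^2 = 8.
Compute ||v||^2 = v·v = 8.
Deficit = 8 − 8 = 0 ≥ 0, confirming Bessel's inequality. (The deficit equals ||v − Σ <v,e_j> e_j||^2, the squared distance from v to span{e_j}.)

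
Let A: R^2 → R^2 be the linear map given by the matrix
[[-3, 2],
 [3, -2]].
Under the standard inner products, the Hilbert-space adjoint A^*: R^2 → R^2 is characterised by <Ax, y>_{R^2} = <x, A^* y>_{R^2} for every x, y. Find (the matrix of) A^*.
A^* = A^T =
[[-3, 3],
 [2, -2]]

For real matrices with standard dot products, the defining identity <Ax, y> = <x, A^* y> gives (Ax)^T y = x^T (A^*) y, i.e. x^T A^T y = x^T (A^*) y. Since this holds for all x, y, we must have A^* = A^T. Therefore
A^* =
[[-3, 3],
 [2, -2]].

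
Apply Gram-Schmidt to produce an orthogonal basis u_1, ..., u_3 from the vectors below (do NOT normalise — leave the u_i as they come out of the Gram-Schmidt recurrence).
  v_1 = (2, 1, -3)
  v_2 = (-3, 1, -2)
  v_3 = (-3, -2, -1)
Orthogonal basis:
  u_1 = (2, 1, -3)
  u_2 = (-22/7, 13/14, -25/14)
  u_3 = (-34/195, -34/15, -34/39)

Apply the Gram-Schmidt recurrence
  u_1 = v_1
  u_i = v_i − Σ_{j<i} ((v_i · u_j) / (u_j · u_j)) · u_j.

Step by step this gives:
  u_1 = (2, 1, -3)
  u_2 = (-22/7, 13/14, -25/14)
  u_3 = (-34/195, -34/15, -34/39)

Orthogonality check:
  u_2 · u_1 = 0 (should be 0)
  u_3 · u_1 = 0 (should be 0)
  u_3 · u_2 = 0 (should be 0)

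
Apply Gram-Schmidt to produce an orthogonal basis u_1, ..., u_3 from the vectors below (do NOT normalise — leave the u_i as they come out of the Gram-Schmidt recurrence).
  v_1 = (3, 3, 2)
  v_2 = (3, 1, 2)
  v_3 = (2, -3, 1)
Orthogonal basis:
  u_1 = (3, 3, 2)
  u_2 = (9/11, -13/11, 6/11)
  u_3 = (2/13, 0, -3/13)

Apply the Gram-Schmidt recurrence
  u_1 = v_1
  u_i = v_i − Σ_{j<i} ((v_i · u_j) / (u_j · u_j)) · u_j.

Step by step this gives:
  u_1 = (3, 3, 2)
  u_2 = (9/11, -13/11, 6/11)
  u_3 = (2/13, 0, -3/13)

Orthogonality check:
  u_2 · u_1 = 0 (should be 0)
  u_3 · u_1 = 0 (should be 0)
  u_3 · u_2 = 0 (should be 0)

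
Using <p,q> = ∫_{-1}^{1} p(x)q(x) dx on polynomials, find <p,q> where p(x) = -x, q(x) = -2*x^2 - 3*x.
<p,q> = 2

Expand the product: p(x)·q(x) = 2*x^3 + 3*x^2.
∫_{-1}^{1} of each monomial x^k gives [2/(k+1) if k even, 0 if k odd]. Integrating term-by-term (or equivalently evaluating the antiderivative F(x) = x^4/2 + x^3 at the endpoints):
  F(1) − F(−1) = 3/2 − (-1/2) = 2.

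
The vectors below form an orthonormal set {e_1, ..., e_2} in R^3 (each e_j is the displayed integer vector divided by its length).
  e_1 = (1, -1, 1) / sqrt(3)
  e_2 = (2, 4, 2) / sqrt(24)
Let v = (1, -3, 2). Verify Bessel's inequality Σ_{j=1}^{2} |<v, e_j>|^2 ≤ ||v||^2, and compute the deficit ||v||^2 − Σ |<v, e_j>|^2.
Σ |<v, e_j>|^2 = 27/2; ||v||^2 = 14; deficit = 1/2

Write each e_j = u_j / sqrt(<u_j, u_j>) where u_j is the displayed integer vector. Then <v, e_j> = <v, u_j> / sqrt(<u_j, u_j>), so |<v, e_j>|^2 = <v, u_j>^2 / <u_j, u_j>.
Coefficients: <v, e_1> = 6/sqrt(3), <v, e_2> = -6/sqrt(24).
Square and sum: Σ |<v, e_j>|^2 = 27/2.
Compute ||v||^2 = v·v = 14.
Deficit = 14 − 27/2 = 1/2 ≥ 0, confirming Bessel's inequality. (The deficit equals ||v − Σ <v,e_j> e_j||^2, the squared distance from v to span{e_j}.)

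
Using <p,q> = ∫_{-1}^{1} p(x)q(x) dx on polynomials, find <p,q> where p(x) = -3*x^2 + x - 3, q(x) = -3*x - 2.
<p,q> = 14

Expand the product: p(x)·q(x) = 9*x^3 + 3*x^2 + 7*x + 6.
∫_{-1}^{1} of each monomial x^k gives [2/(k+1) if k even, 0 if k odd]. Integrating term-by-term (or equivalently evaluating the antiderivative F(x) = 9*x^4/4 + x^3 + 7*x^2/2 + 6*x at the endpoints):
  F(1) − F(−1) = 51/4 − (-5/4) = 14.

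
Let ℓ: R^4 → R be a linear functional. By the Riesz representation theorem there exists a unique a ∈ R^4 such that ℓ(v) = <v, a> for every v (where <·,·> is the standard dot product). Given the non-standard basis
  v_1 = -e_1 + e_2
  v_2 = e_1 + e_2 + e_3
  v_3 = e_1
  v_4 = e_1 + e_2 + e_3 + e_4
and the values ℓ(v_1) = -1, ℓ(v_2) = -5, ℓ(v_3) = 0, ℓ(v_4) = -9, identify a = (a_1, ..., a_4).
a = (0, -1, -4, -4)

Write a = (a_1, ..., a_4) in the standard basis. For each basis vector v_i, ℓ(v_i) = <v_i, a> is a linear equation in the a_j's. Collect the n equations into a matrix system V a = ℓ, where row i of V is v_i (expressed in the standard basis). Since V is invertible (lower-triangular with 1s on the diagonal, up to permutation), solve by back-substitution:
  V =
[[-1, 1, 0, 0],
 [1, 1, 1, 0],
 [1, 0, 0, 0],
 [1, 1, 1, 1]]
  V a = (-1, -5, 0, -9)
Solving gives a = (0, -1, -4, -4).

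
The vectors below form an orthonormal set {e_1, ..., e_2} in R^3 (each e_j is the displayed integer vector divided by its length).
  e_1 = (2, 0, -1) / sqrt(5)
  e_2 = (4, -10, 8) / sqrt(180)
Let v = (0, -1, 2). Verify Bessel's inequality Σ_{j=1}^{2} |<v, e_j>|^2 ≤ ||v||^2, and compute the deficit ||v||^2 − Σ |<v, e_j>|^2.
Σ |<v, e_j>|^2 = 41/9; ||v||^2 = 5; deficit = 4/9

Write each e_j = u_j / sqrt(<u_j, u_j>) where u_j is the displayed integer vector. Then <v, e_j> = <v, u_j> / sqrt(<u_j, u_j>), so |<v, e_j>|^2 = <v, u_j>^2 / <u_j, u_j>.
Coefficients: <v, e_1> = -2/sqrt(5), <v, e_2> = 26/sqrt(180).
Square and sum: Σ |<v, e_j>|^2 = 41/9.
Compute ||v||^2 = v·v = 5.
Deficit = 5 − 41/9 = 4/9 ≥ 0, confirming Bessel's inequality. (The deficit equals ||v − Σ <v,e_j> e_j||^2, the squared distance from v to span{e_j}.)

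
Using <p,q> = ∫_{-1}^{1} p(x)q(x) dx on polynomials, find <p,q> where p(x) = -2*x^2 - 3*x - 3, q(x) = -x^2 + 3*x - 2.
<p,q> = 172/15

Expand the product: p(x)·q(x) = 2*x^4 - 3*x^3 - 2*x^2 - 3*x + 6.
∫_{-1}^{1} of each monomial x^k gives [2/(k+1) if k even, 0 if k odd]. Integrating term-by-term (or equivalently evaluating the antiderivative F(x) = 2*x^5/5 - 3*x^4/4 - 2*x^3/3 - 3*x^2/2 + 6*x at the endpoints):
  F(1) − F(−1) = 209/60 − (-479/60) = 172/15.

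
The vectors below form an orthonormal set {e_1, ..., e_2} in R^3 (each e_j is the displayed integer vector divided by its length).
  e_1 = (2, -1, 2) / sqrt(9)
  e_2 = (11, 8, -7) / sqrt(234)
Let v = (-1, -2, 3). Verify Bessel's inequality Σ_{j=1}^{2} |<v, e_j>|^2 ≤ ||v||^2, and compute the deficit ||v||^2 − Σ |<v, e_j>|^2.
Σ |<v, e_j>|^2 = 180/13; ||v||^2 = 14; deficit = 2/13

Write each e_j = u_j / sqrt(<u_j, u_j>) where u_j is the displayed integer vector. Then <v, e_j> = <v, u_j> / sqrt(<u_j, u_j>), so |<v, e_j>|^2 = <v, u_j>^2 / <u_j, u_j>.
Coefficients: <v, e_1> = 6/sqrt(9), <v, e_2> = -48/sqrt(234).
Square and sum: Σ |<v, e_j>|^2 = 180/13.
Compute ||v||^2 = v·v = 14.
Deficit = 14 − 180/13 = 2/13 ≥ 0, confirming Bessel's inequality. (The deficit equals ||v − Σ <v,e_j> e_j||^2, the squared distance from v to span{e_j}.)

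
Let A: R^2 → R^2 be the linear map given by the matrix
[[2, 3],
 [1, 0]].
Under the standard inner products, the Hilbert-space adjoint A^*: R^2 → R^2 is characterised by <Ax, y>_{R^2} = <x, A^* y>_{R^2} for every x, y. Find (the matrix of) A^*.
A^* = A^T =
[[2, 1],
 [3, 0]]

For real matrices with standard dot products, the defining identity <Ax, y> = <x, A^* y> gives (Ax)^T y = x^T (A^*) y, i.e. x^T A^T y = x^T (A^*) y. Since this holds for all x, y, we must have A^* = A^T. Therefore
A^* =
[[2, 1],
 [3, 0]].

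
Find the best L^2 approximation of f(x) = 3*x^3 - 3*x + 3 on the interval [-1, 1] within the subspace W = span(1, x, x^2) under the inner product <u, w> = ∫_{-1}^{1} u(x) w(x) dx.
g(x) = 3 - 6*x/5

The best approximation g ∈ W is the orthogonal projection of f onto W. Writing g = a_0 + a_1 x + a_2 x^2, the coefficients solve the normal equations G · a = b where
  G_{ij} = <φ_i, φ_j> and b_i = <f, φ_i>, with φ_0 = 1, φ_1 = x, φ_2 = x^2.
G =
  [2, 0, 2/3]
  [0, 2/3, 0]
  [2/3, 0, 2/5],
b = (6, -4/5, 2).
Solving gives a_0 = 3, a_1 = -6/5, a_2 = 0, so
  g(x) = 3 - 6*x/5.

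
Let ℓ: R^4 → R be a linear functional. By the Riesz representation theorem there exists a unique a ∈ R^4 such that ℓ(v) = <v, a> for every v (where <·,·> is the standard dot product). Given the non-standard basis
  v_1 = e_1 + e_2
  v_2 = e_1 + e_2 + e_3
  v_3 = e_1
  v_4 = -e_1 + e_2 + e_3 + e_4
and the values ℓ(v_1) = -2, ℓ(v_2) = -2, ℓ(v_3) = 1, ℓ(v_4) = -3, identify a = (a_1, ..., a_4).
a = (1, -3, 0, 1)

Write a = (a_1, ..., a_4) in the standard basis. For each basis vector v_i, ℓ(v_i) = <v_i, a> is a linear equation in the a_j's. Collect the n equations into a matrix system V a = ℓ, where row i of V is v_i (expressed in the standard basis). Since V is invertible (lower-triangular with 1s on the diagonal, up to permutation), solve by back-substitution:
  V =
[[1, 1, 0, 0],
 [1, 1, 1, 0],
 [1, 0, 0, 0],
 [-1, 1, 1, 1]]
  V a = (-2, -2, 1, -3)
Solving gives a = (1, -3, 0, 1).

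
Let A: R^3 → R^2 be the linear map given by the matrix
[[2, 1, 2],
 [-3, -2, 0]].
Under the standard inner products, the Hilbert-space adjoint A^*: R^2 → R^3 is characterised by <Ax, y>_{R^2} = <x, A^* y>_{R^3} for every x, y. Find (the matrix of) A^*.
A^* = A^T =
[[2, -3],
 [1, -2],
 [2, 0]]

For real matrices with standard dot products, the defining identity <Ax, y> = <x, A^* y> gives (Ax)^T y = x^T (A^*) y, i.e. x^T A^T y = x^T (A^*) y. Since this holds for all x, y, we must have A^* = A^T. Therefore
A^* =
[[2, -3],
 [1, -2],
 [2, 0]].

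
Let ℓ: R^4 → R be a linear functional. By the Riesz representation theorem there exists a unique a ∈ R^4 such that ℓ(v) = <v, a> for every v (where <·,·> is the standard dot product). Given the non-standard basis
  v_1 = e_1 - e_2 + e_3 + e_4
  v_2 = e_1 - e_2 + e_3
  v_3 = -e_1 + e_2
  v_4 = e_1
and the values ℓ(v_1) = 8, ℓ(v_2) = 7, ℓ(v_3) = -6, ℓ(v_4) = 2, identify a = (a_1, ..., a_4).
a = (2, -4, 1, 1)

Write a = (a_1, ..., a_4) in the standard basis. For each basis vector v_i, ℓ(v_i) = <v_i, a> is a linear equation in the a_j's. Collect the n equations into a matrix system V a = ℓ, where row i of V is v_i (expressed in the standard basis). Since V is invertible (lower-triangular with 1s on the diagonal, up to permutation), solve by back-substitution:
  V =
[[1, -1, 1, 1],
 [1, -1, 1, 0],
 [-1, 1, 0, 0],
 [1, 0, 0, 0]]
  V a = (8, 7, -6, 2)
Solving gives a = (2, -4, 1, 1).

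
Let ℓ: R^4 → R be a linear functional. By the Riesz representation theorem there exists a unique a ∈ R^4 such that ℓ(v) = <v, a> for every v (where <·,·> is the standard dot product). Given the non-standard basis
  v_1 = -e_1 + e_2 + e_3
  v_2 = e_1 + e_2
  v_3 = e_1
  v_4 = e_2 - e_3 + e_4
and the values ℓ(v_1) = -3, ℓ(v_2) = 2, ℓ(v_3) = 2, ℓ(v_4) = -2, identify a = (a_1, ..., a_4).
a = (2, 0, -1, -3)

Write a = (a_1, ..., a_4) in the standard basis. For each basis vector v_i, ℓ(v_i) = <v_i, a> is a linear equation in the a_j's. Collect the n equations into a matrix system V a = ℓ, where row i of V is v_i (expressed in the standard basis). Since V is invertible (lower-triangular with 1s on the diagonal, up to permutation), solve by back-substitution:
  V =
[[-1, 1, 1, 0],
 [1, 1, 0, 0],
 [1, 0, 0, 0],
 [0, 1, -1, 1]]
  V a = (-3, 2, 2, -2)
Solving gives a = (2, 0, -1, -3).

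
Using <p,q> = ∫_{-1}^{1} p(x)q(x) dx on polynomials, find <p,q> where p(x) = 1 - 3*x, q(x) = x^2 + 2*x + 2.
<p,q> = 2/3

Expand the product: p(x)·q(x) = -3*x^3 - 5*x^2 - 4*x + 2.
∫_{-1}^{1} of each monomial x^k gives [2/(k+1) if k even, 0 if k odd]. Integrating term-by-term (or equivalently evaluating the antiderivative F(x) = -3*x^4/4 - 5*x^3/3 - 2*x^2 + 2*x at the endpoints):
  F(1) − F(−1) = -29/12 − (-37/12) = 2/3.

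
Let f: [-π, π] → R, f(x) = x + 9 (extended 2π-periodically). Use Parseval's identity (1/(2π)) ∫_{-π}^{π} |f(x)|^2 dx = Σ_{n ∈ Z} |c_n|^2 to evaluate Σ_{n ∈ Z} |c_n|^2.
Σ |c_n|^2 = π^2/3 + 81

Expand and integrate term by term over [-π, π]:
  ∫ (x)^2 dx = 1·(2π^3/3); ∫ 2·1·(9)·x dx = 0 (odd integrand); ∫ 9^2 dx = 81·2π.
So (1/(2π)) ∫_{-π}^{π} (x + 9)^2 dx = 1π^2/3 + 81 = π^2/3 + 81.
Parseval ⇒ Σ |c_n|^2 = π^2/3 + 81.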